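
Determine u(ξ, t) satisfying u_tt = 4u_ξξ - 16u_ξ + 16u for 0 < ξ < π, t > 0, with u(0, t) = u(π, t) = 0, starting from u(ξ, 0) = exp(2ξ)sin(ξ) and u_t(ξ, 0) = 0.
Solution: Substitute u = exp(2ξ)w, i.e. w = exp(-2ξ)u.
By the product rule, u_ξ = exp(2ξ)(w_ξ + 2w), u_ξξ = exp(2ξ)(w_ξξ + 4w_ξ + 4w), u_tt = exp(2ξ)w_tt.
Substituting into the PDE and dividing by exp(2ξ): w_tt = 4(w_ξξ + 4w_ξ + 4w) - 16(w_ξ + 2w) + 16w.
The lower-order terms cancel, leaving the standard wave equation w_tt = 4w_ξξ.
Initial data for w: w(ξ,0) = exp(-2ξ)u(ξ,0) = sin(ξ); w_t(ξ,0) = exp(-2ξ)u_t(ξ,0) = 0. The boundary conditions carry over: w(0,t) = w(π,t) = 0.
Solve for w:
  Using separation of variables w = X(ξ)T(t):
  Eigenfunctions: sin(nξ), n = 1, 2, 3, ...
  General solution: w(ξ, t) = Σ [A_n cos(2n t) + B_n sin(2n t)] sin(nξ)
  From w(ξ,0) = sin(ξ): A_1=1. From w_t(ξ,0) = 0: all B_n = 0.
Hence w(ξ,t) = sin(ξ)cos(2t).
Transform back: u(ξ,t) = exp(2ξ)w(ξ,t).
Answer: u(ξ, t) = exp(2ξ)sin(ξ)cos(2t)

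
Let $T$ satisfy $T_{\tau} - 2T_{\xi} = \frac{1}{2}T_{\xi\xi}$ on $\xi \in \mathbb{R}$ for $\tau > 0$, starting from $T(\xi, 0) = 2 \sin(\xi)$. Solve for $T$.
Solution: Moving frame: $\eta = \xi + 2\tau$, $\sigma = \tau$, $T = u(\eta,\sigma)$, so $T_{\tau} = u_{\sigma} + 2u_{\eta}$ and $T_{\xi\xi} = u_{\eta\eta}$.
Hence $T_{\tau} - 2T_{\xi} = u_{\sigma}$ and the PDE becomes the heat equation $u_{\sigma} = \frac{1}{2}u_{\eta\eta}$ on $\eta \in \mathbb{R}$.
Initial data: $u(\eta,0) = T(\eta,0) = 2 \sin(\eta)$. Each mode $\sin(n\eta)$ decays as $e^{-n^2\sigma/2}$ on $\mathbb{R}$, so $u(\eta,\sigma) = \sum c_n e^{-n^2\sigma/2} \sin(n\eta)$ with $c_1=2$: $u(\eta,\sigma) = 2 e^{-\sigma/2} \sin(\eta)$.
Substituting back: $T(\xi,\tau) = u(\xi + 2\tau, \tau)$.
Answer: $T(\xi, \tau) = 2 e^{-\tau/2} \sin(2 \tau + \xi)$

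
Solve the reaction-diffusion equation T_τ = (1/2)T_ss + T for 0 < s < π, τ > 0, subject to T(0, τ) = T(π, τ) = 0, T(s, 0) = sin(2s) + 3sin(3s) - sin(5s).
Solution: Substitute T = exp(τ)u.
Then T_τ = exp(τ)(u_τ + u), T_ss = exp(τ)u_ss; substituting and dividing by exp(τ), the lower-order terms cancel: u_τ = (1/2)u_ss (standard heat equation).
Data for u: u(s,0) = T(s,0) = sin(2s) + 3sin(3s) - sin(5s). The boundary conditions carry over: u(0,τ) = u(π,τ) = 0.
Separating variables: u = Σ c_n exp(-n²τ/2) sin(ns). From u(s,0) = sin(2s) + 3sin(3s) - sin(5s): c_2=1, c_3=3, c_5=-1.
So u(s,τ) = exp(-2τ)sin(2s) + 3exp(-9τ/2)sin(3s) - exp(-25τ/2)sin(5s), and T(s,τ) = exp(τ)u(s,τ).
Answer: T(s, τ) = exp(-τ)sin(2s) + 3exp(-7τ/2)sin(3s) - exp(-23τ/2)sin(5s)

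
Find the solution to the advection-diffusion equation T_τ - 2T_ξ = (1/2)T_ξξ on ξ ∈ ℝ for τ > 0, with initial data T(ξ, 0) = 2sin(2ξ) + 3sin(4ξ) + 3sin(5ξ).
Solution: Change to a moving frame: let η = ξ + 2τ, σ = τ and write T(ξ,τ) = u(η,σ).
By the chain rule T_τ = u_σ + 2u_η, T_ξ = u_η, T_ξξ = u_ηη.
Then T_τ - 2T_ξ = u_σ: the advection term cancels and the PDE becomes the heat equation u_σ = (1/2)u_ηη on η ∈ ℝ.
Initial data: u(η,0) = T(η,0) = 2sin(2η) + 3sin(4η) + 3sin(5η).
On η ∈ ℝ each mode satisfies (sin(nη))″ = -n² sin(nη), so exp(-n²σ/2) sin(nη) solves the heat equation; by superposition u(η,σ) = Σ c_n exp(-n²σ/2) sin(nη).
Reading off the coefficients: c_2=2, c_4=3, c_5=3, so u(η,σ) = 2exp(-2σ)sin(2η) + 3exp(-8σ)sin(4η) + 3exp(-25σ/2)sin(5η).
Substituting back η = ξ + 2τ, σ = τ: T(ξ,τ) = u(ξ + 2τ, τ).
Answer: T(ξ, τ) = 2exp(-2τ)sin(2ξ + 4τ) + 3exp(-8τ)sin(4ξ + 8τ) + 3exp(-25τ/2)sin(5ξ + 10τ)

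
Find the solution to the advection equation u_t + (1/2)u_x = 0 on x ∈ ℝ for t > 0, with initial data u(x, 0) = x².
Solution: By method of characteristics (waves move right with speed 1/2):
Along characteristics x - (1/2)t = const, u is constant, so u(x,t) = f(x - (1/2)t) with f = u(·, 0).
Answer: u(x, t) = (1/4)t² - tx + x²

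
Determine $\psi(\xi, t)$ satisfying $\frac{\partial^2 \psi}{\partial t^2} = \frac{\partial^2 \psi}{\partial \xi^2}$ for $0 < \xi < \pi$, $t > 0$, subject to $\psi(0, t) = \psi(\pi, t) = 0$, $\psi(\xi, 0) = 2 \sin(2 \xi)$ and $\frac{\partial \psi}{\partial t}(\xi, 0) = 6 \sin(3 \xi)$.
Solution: Using separation of variables $\psi = X(\xi)T(t)$:
Eigenfunctions: $\sin(n\xi)$, $n = 1, 2, 3, \ldots$
General solution: $\psi(\xi, t) = \sum [A_n \cos(n t) + B_n \sin(n t)] \sin(n\xi)$
From $\psi(\xi,0) = 2 \sin(2 \xi)$: $A_2=2$. From $\psi_t(\xi,0) = 6 \sin(3 \xi)$, using $\psi_t(\xi,0) = \sum \omega_n B_n \sin(n\xi)$ with $\omega_n = n$: $B_3 = 6/3 = 2$.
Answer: $\psi(\xi, t) = 2 \sin(2 \xi) \cos(2 t) + 2 \sin(3 \xi) \sin(3 t)$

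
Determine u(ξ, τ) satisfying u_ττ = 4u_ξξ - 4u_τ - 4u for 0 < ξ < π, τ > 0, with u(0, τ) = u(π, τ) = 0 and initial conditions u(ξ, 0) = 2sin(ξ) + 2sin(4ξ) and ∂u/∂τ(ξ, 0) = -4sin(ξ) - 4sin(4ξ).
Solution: Substitute u = exp(-2τ)w.
Then u_τ = exp(-2τ)(w_τ - 2w), u_ττ = exp(-2τ)(w_ττ - 4w_τ + 4w), u_ξξ = exp(-2τ)w_ξξ; substituting and dividing by exp(-2τ), the lower-order terms cancel: w_ττ = 4w_ξξ (standard wave equation).
Data for w: w(ξ,0) = u(ξ,0) = 2sin(ξ) + 2sin(4ξ); w_τ(ξ,0) = u_τ(ξ,0) + 2u(ξ,0) = 0. The boundary conditions carry over: w(0,τ) = w(π,τ) = 0.
Separating variables: w = Σ [A_n cos(ω_n τ) + B_n sin(ω_n τ)] sin(nξ), ω_n = 2n. From ICs: A_1=2, A_4=2.
So w(ξ,τ) = 2sin(ξ)cos(2τ) + 2sin(4ξ)cos(8τ), and u(ξ,τ) = exp(-2τ)w(ξ,τ).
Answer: u(ξ, τ) = 2exp(-2τ)sin(ξ)cos(2τ) + 2exp(-2τ)sin(4ξ)cos(8τ)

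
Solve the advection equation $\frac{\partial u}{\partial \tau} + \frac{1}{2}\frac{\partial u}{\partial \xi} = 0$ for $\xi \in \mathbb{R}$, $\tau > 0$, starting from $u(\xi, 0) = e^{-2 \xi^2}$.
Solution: By characteristics ($d\xi/d\tau = 1/2$), $u(\xi,\tau) = f(\xi - \frac{1}{2}\tau)$ with $f = u( \cdot , 0)$.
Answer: $u(\xi, \tau) = e^{-2 (-\tau/2 + \xi)^2}$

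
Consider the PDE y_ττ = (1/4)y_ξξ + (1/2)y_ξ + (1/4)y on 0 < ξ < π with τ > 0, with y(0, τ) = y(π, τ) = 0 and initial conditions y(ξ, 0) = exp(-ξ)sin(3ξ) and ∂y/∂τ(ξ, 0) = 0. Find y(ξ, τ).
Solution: Substitute y = exp(-ξ)u.
Then y_ξ = exp(-ξ)(u_ξ - u), y_ξξ = exp(-ξ)(u_ξξ - 2u_ξ + u), y_ττ = exp(-ξ)u_ττ; substituting and dividing by exp(-ξ), the lower-order terms cancel: u_ττ = (1/4)u_ξξ (standard wave equation).
Data for u: u(ξ,0) = exp(ξ)y(ξ,0) = sin(3ξ); u_τ(ξ,0) = exp(ξ)y_τ(ξ,0) = 0. The boundary conditions carry over: u(0,τ) = u(π,τ) = 0.
Separating variables: u = Σ [A_n cos(ω_n τ) + B_n sin(ω_n τ)] sin(nξ), ω_n = n/2. From ICs: A_3=1.
So u(ξ,τ) = sin(3ξ)cos(3τ/2), and y(ξ,τ) = exp(-ξ)u(ξ,τ).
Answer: y(ξ, τ) = exp(-ξ)sin(3ξ)cos(3τ/2)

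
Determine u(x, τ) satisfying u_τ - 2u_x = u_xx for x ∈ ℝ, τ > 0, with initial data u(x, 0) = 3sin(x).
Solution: Moving frame: η = x + 2τ, σ = τ, u = w(η,σ), so u_τ = w_σ + 2w_η and u_xx = w_ηη.
Hence u_τ - 2u_x = w_σ and the PDE becomes the heat equation w_σ = w_ηη on η ∈ ℝ.
Initial data: w(η,0) = u(η,0) = 3sin(η). Each mode sin(nη) decays as exp(-n²σ) on ℝ, so w(η,σ) = Σ c_n exp(-n²σ) sin(nη) with c_1=3: w(η,σ) = 3exp(-σ)sin(η).
Substituting back: u(x,τ) = w(x + 2τ, τ).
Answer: u(x, τ) = 3exp(-τ)sin(x + 2τ)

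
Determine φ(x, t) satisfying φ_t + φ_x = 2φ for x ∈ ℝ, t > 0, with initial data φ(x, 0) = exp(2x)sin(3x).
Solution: Substitute φ = exp(2x)u, i.e. u = exp(-2x)φ.
By the product rule, φ_x = exp(2x)(u_x + 2u), φ_t = exp(2x)u_t.
Substituting into the PDE and dividing by exp(2x): u_t + (u_x + 2u) = 2u.
The lower-order terms cancel, leaving the standard advection equation u_t + u_x = 0.
Initial data for u: u(x,0) = exp(-2x)φ(x,0) = sin(3x).
Solve for u:
  By method of characteristics (waves move right with speed 1):
  Along characteristics x - t = const, u is constant, so u(x,t) = f(x - t) with f = u(·, 0).
Hence u(x,t) = -sin(3t - 3x).
Transform back: φ(x,t) = exp(2x)u(x,t).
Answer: φ(x, t) = -exp(2x)sin(3t - 3x)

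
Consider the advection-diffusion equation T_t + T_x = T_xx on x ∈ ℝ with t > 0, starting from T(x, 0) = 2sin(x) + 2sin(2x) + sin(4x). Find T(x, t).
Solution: Moving frame: η = x - t, σ = t, T = u(η,σ), so T_t = u_σ - u_η and T_xx = u_ηη.
Hence T_t + T_x = u_σ and the PDE becomes the heat equation u_σ = u_ηη on η ∈ ℝ.
Initial data: u(η,0) = T(η,0) = 2sin(η) + 2sin(2η) + sin(4η). Each mode sin(nη) decays as exp(-n²σ) on ℝ, so u(η,σ) = Σ c_n exp(-n²σ) sin(nη) with c_1=2, c_2=2, c_4=1: u(η,σ) = 2exp(-σ)sin(η) + 2exp(-4σ)sin(2η) + exp(-16σ)sin(4η).
Substituting back: T(x,t) = u(x - t, t).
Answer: T(x, t) = -2exp(-t)sin(t - x) - 2exp(-4t)sin(2t - 2x) - exp(-16t)sin(4t - 4x)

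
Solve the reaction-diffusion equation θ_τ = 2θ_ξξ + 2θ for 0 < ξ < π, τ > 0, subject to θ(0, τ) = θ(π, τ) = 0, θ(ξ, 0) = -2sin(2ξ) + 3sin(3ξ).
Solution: Substitute θ = exp(2τ)u, i.e. u = exp(-2τ)θ.
By the product rule, θ_τ = exp(2τ)(u_τ + 2u), θ_ξξ = exp(2τ)u_ξξ.
Substituting into the PDE and dividing by exp(2τ): u_τ + 2u = 2u_ξξ + 2u.
The lower-order terms cancel, leaving the standard heat equation u_τ = 2u_ξξ.
Initial data for u: u(ξ,0) = θ(ξ,0) = -2sin(2ξ) + 3sin(3ξ). The boundary conditions carry over: u(0,τ) = u(π,τ) = 0.
Solve for u:
  Using separation of variables u = X(ξ)G(τ):
  Eigenfunctions: sin(nξ), n = 1, 2, 3, ...
  General solution: u(ξ, τ) = Σ c_n sin(nξ) exp(-2n² τ)
  Matching u(ξ,0) = -2sin(2ξ) + 3sin(3ξ) term by term: c_2=-2, c_3=3.
Hence u(ξ,τ) = -2exp(-8τ)sin(2ξ) + 3exp(-18τ)sin(3ξ).
Transform back: θ(ξ,τ) = exp(2τ)u(ξ,τ).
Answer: θ(ξ, τ) = -2exp(-6τ)sin(2ξ) + 3exp(-16τ)sin(3ξ)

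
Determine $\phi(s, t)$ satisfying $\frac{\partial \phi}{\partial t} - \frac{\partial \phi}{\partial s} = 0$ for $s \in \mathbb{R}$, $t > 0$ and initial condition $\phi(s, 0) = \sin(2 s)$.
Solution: By characteristics ($ds/dt = -1$), $\phi(s,t) = f(s + t)$ with $f = \phi( \cdot , 0)$.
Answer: $\phi(s, t) = \sin(2 s + 2 t)$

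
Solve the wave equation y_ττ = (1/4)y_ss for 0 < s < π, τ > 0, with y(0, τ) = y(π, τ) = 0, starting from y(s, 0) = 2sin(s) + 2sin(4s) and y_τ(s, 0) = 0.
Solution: Using separation of variables y = X(s)T(τ):
Eigenfunctions: sin(ns), n = 1, 2, 3, ...
General solution: y(s, τ) = Σ [A_n cos(n τ/2) + B_n sin(n τ/2)] sin(ns)
From y(s,0) = 2sin(s) + 2sin(4s): A_1=2, A_4=2. From y_τ(s,0) = 0: all B_n = 0.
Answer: y(s, τ) = 2sin(s)cos(τ/2) + 2sin(4s)cos(2τ)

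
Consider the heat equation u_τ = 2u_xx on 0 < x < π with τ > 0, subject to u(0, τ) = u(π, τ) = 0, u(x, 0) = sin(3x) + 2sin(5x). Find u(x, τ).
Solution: Separating variables: u = Σ c_n exp(-2n²τ) sin(nx). From u(x,0) = sin(3x) + 2sin(5x): c_3=1, c_5=2.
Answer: u(x, τ) = exp(-18τ)sin(3x) + 2exp(-50τ)sin(5x)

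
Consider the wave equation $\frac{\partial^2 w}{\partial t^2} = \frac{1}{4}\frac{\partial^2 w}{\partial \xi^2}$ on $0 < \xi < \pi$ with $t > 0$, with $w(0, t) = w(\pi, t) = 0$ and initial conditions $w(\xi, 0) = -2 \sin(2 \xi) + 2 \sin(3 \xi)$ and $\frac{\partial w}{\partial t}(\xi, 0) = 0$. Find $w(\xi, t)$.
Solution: Using separation of variables $w = X(\xi)T(t)$:
Eigenfunctions: $\sin(n\xi)$, $n = 1, 2, 3, \ldots$
General solution: $w(\xi, t) = \sum [A_n \cos(n t/2) + B_n \sin(n t/2)] \sin(n\xi)$
From $w(\xi,0) = -2 \sin(2 \xi) + 2 \sin(3 \xi)$: $A_2=-2, A_3=2$. From $w_t(\xi,0) = 0$: all $B_n = 0$.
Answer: $w(\xi, t) = -2 \sin(2 \xi) \cos(t) + 2 \sin(3 \xi) \cos(3 t/2)$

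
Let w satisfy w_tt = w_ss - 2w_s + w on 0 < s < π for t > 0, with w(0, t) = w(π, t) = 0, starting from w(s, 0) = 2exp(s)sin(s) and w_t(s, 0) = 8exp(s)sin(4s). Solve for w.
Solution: Substitute w = exp(s)u.
Then w_s = exp(s)(u_s + u), w_ss = exp(s)(u_ss + 2u_s + u), w_tt = exp(s)u_tt; substituting and dividing by exp(s), the lower-order terms cancel: u_tt = u_ss (standard wave equation).
Data for u: u(s,0) = exp(-s)w(s,0) = 2sin(s); u_t(s,0) = exp(-s)w_t(s,0) = 8sin(4s). The boundary conditions carry over: u(0,t) = u(π,t) = 0.
Separating variables: u = Σ [A_n cos(ω_n t) + B_n sin(ω_n t)] sin(ns), ω_n = n. From ICs (B_n = velocity coefficient / ω_n): A_1=2, B_4=2.
So u(s,t) = 2sin(s)cos(t) + 2sin(4s)sin(4t), and w(s,t) = exp(s)u(s,t).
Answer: w(s, t) = 2exp(s)sin(s)cos(t) + 2exp(s)sin(4s)sin(4t)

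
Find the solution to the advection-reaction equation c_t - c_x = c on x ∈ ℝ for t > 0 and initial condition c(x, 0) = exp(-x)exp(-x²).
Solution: Substitute c = exp(-x)u, i.e. u = exp(x)c.
By the product rule, c_x = exp(-x)(u_x - u), c_t = exp(-x)u_t.
Substituting into the PDE and dividing by exp(-x): u_t - (u_x - u) = u.
The lower-order terms cancel, leaving the standard advection equation u_t - u_x = 0.
Initial data for u: u(x,0) = exp(x)c(x,0) = exp(-x²).
Solve for u:
  By method of characteristics (waves move left with speed 1):
  Along characteristics x + t = const, u is constant, so u(x,t) = f(x + t) with f = u(·, 0).
Hence u(x,t) = exp(-(t + x)²).
Transform back: c(x,t) = exp(-x)u(x,t).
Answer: c(x, t) = exp(-x)exp(-(t + x)²)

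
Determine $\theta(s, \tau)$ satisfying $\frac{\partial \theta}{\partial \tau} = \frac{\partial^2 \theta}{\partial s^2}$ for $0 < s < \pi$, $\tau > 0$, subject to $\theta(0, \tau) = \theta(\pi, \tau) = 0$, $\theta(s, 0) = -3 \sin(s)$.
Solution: Using separation of variables $\theta = X(s)G(\tau)$:
Eigenfunctions: $\sin(ns)$, $n = 1, 2, 3, \ldots$
General solution: $\theta(s, \tau) = \sum c_n \sin(ns) e^{-n^2 \tau}$
Matching $\theta(s,0) = -3 \sin(s)$ term by term: $c_1=-3$.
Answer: $\theta(s, \tau) = -3 e^{-\tau} \sin(s)$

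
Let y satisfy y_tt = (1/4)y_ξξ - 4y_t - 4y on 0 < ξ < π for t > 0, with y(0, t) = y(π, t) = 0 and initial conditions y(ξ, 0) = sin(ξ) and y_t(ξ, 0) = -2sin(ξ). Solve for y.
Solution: Substitute y = exp(-2t)u, i.e. u = exp(2t)y.
By the product rule, y_t = exp(-2t)(u_t - 2u), y_tt = exp(-2t)(u_tt - 4u_t + 4u), y_ξξ = exp(-2t)u_ξξ.
Substituting into the PDE and dividing by exp(-2t): u_tt - 4u_t + 4u = (1/4)u_ξξ - 4(u_t - 2u) - 4u.
The lower-order terms cancel, leaving the standard wave equation u_tt = (1/4)u_ξξ.
Initial data for u: u(ξ,0) = y(ξ,0) = sin(ξ); u_t(ξ,0) = y_t(ξ,0) + 2y(ξ,0) = 0. The boundary conditions carry over: u(0,t) = u(π,t) = 0.
Solve for u:
  Using separation of variables u = X(ξ)T(t):
  Eigenfunctions: sin(nξ), n = 1, 2, 3, ...
  General solution: u(ξ, t) = Σ [A_n cos(n t/2) + B_n sin(n t/2)] sin(nξ)
  From u(ξ,0) = sin(ξ): A_1=1. From u_t(ξ,0) = 0: all B_n = 0.
Hence u(ξ,t) = sin(ξ)cos(t/2).
Transform back: y(ξ,t) = exp(-2t)u(ξ,t).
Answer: y(ξ, t) = exp(-2t)sin(ξ)cos(t/2)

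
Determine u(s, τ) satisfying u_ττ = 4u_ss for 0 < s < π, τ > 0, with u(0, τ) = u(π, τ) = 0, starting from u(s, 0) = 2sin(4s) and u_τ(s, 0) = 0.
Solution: Using separation of variables u = X(s)T(τ):
Eigenfunctions: sin(ns), n = 1, 2, 3, ...
General solution: u(s, τ) = Σ [A_n cos(2n τ) + B_n sin(2n τ)] sin(ns)
From u(s,0) = 2sin(4s): A_4=2. From u_τ(s,0) = 0: all B_n = 0.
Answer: u(s, τ) = 2sin(4s)cos(8τ)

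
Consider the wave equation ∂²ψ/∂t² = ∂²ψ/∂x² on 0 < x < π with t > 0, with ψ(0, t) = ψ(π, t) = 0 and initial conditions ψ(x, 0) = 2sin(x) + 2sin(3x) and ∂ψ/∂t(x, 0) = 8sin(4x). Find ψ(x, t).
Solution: Using separation of variables ψ = X(x)T(t):
Eigenfunctions: sin(nx), n = 1, 2, 3, ...
General solution: ψ(x, t) = Σ [A_n cos(n t) + B_n sin(n t)] sin(nx)
From ψ(x,0) = 2sin(x) + 2sin(3x): A_1=2, A_3=2. From ψ_t(x,0) = 8sin(4x), using ψ_t(x,0) = Σ ω_n B_n sin(nx) with ω_n = n: B_4 = 8/4 = 2.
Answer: ψ(x, t) = 2sin(4t)sin(4x) + 2sin(x)cos(t) + 2sin(3x)cos(3t)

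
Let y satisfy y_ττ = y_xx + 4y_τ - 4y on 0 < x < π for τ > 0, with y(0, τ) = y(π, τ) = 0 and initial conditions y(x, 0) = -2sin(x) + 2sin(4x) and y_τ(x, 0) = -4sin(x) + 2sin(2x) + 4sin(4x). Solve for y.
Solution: Substitute y = exp(2τ)u.
Then y_τ = exp(2τ)(u_τ + 2u), y_ττ = exp(2τ)(u_ττ + 4u_τ + 4u), y_xx = exp(2τ)u_xx; substituting and dividing by exp(2τ), the lower-order terms cancel: u_ττ = u_xx (standard wave equation).
Data for u: u(x,0) = y(x,0) = -2sin(x) + 2sin(4x); u_τ(x,0) = y_τ(x,0) - 2y(x,0) = 2sin(2x). The boundary conditions carry over: u(0,τ) = u(π,τ) = 0.
Separating variables: u = Σ [A_n cos(ω_n τ) + B_n sin(ω_n τ)] sin(nx), ω_n = n. From ICs (B_n = velocity coefficient / ω_n): A_1=-2, A_4=2, B_2=1.
So u(x,τ) = -2sin(x)cos(τ) + sin(2x)sin(2τ) + 2sin(4x)cos(4τ), and y(x,τ) = exp(2τ)u(x,τ).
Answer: y(x, τ) = -2exp(2τ)sin(x)cos(τ) + exp(2τ)sin(2x)sin(2τ) + 2exp(2τ)sin(4x)cos(4τ)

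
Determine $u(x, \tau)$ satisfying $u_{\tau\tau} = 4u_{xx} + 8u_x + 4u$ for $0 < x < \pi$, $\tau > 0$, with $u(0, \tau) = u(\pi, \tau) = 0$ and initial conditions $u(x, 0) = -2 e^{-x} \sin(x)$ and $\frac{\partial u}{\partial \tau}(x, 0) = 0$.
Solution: Substitute $u = e^{-x}w$, i.e. $w = e^{x}u$.
By the product rule, $u_x = e^{-x}(w_x - w)$, $u_{xx} = e^{-x}(w_{xx} - 2w_x + w)$, $u_{\tau\tau} = e^{-x}w_{\tau\tau}$.
Substituting into the PDE and dividing by $e^{-x}$: $w_{\tau\tau} = 4(w_{xx} - 2w_x + w) + 8(w_x - w) + 4w$.
The lower-order terms cancel, leaving the standard wave equation $w_{\tau\tau} = 4w_{xx}$.
Initial data for $w$: $w(x,0) = e^{x}u(x,0) = -2 \sin(x)$; $w_{\tau}(x,0) = e^{x}u_{\tau}(x,0) = 0$. The boundary conditions carry over: $w(0,\tau) = w(\pi,\tau) = 0$.
Solve for $w$:
  Using separation of variables $w = X(x)T(\tau)$:
  Eigenfunctions: $\sin(nx)$, $n = 1, 2, 3, \ldots$
  General solution: $w(x, \tau) = \sum [A_n \cos(2n \tau) + B_n \sin(2n \tau)] \sin(nx)$
  From $w(x,0) = -2 \sin(x)$: $A_1=-2$. From $w_{\tau}(x,0) = 0$: all $B_n = 0$.
Hence $w(x,\tau) = -2 \sin(x) \cos(2 \tau)$.
Transform back: $u(x,\tau) = e^{-x}w(x,\tau)$.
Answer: $u(x, \tau) = -2 e^{-x} \sin(x) \cos(2 \tau)$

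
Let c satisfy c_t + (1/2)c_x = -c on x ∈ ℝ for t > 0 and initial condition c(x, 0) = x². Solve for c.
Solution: Substitute c = exp(-t)u, i.e. u = exp(t)c.
By the product rule, c_t = exp(-t)(u_t - u), c_x = exp(-t)u_x.
Substituting into the PDE and dividing by exp(-t): u_t - u + (1/2)u_x = -u.
The lower-order terms cancel, leaving the standard advection equation u_t + (1/2)u_x = 0.
Initial data for u: u(x,0) = c(x,0) = x².
Solve for u:
  By method of characteristics (waves move right with speed 1/2):
  Along characteristics x - (1/2)t = const, u is constant, so u(x,t) = f(x - (1/2)t) with f = u(·, 0).
Hence u(x,t) = (1/4)t² - tx + x².
Transform back: c(x,t) = exp(-t)u(x,t).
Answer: c(x, t) = (1/4)t²exp(-t) - txexp(-t) + x²exp(-t)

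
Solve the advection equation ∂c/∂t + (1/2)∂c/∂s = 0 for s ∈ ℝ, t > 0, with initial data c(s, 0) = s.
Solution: By characteristics (ds/dt = 1/2), c(s,t) = f(s - (1/2)t) with f = c(·, 0).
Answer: c(s, t) = s - (1/2)t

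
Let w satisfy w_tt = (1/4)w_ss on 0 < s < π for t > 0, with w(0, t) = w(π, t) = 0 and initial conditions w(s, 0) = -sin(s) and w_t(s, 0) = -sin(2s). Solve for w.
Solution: Using separation of variables w = X(s)T(t):
Eigenfunctions: sin(ns), n = 1, 2, 3, ...
General solution: w(s, t) = Σ [A_n cos(n t/2) + B_n sin(n t/2)] sin(ns)
From w(s,0) = -sin(s): A_1=-1. From w_t(s,0) = -sin(2s), using w_t(s,0) = Σ ω_n B_n sin(ns) with ω_n = n/2: B_2 = (-1)/1 = -1.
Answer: w(s, t) = -sin(s)cos(t/2) - sin(2s)sin(t)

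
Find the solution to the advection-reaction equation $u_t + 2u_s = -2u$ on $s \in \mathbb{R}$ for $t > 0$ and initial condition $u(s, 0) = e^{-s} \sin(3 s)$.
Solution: Substitute $u = e^{-s}w$, i.e. $w = e^{s}u$.
By the product rule, $u_s = e^{-s}(w_s - w)$, $u_t = e^{-s}w_t$.
Substituting into the PDE and dividing by $e^{-s}$: $w_t + 2(w_s - w) = -2w$.
The lower-order terms cancel, leaving the standard advection equation $w_t + 2w_s = 0$.
Initial data for $w$: $w(s,0) = e^{s}u(s,0) = \sin(3 s)$.
Solve for $w$:
  By method of characteristics (waves move right with speed 2):
  Along characteristics $s - 2t =$ const, $w$ is constant, so $w(s,t) = f(s - 2t)$ with $f = w( \cdot , 0)$.
Hence $w(s,t) = \sin(3 s - 6 t)$.
Transform back: $u(s,t) = e^{-s}w(s,t)$.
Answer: $u(s, t) = e^{-s} \sin(3 s - 6 t)$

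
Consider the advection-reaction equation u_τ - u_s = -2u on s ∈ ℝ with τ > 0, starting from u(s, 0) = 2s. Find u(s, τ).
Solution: Substitute u = exp(-2τ)w, i.e. w = exp(2τ)u.
By the product rule, u_τ = exp(-2τ)(w_τ - 2w), u_s = exp(-2τ)w_s.
Substituting into the PDE and dividing by exp(-2τ): w_τ - 2w - w_s = -2w.
The lower-order terms cancel, leaving the standard advection equation w_τ - w_s = 0.
Initial data for w: w(s,0) = u(s,0) = 2s.
Solve for w:
  By method of characteristics (waves move left with speed 1):
  Along characteristics s + τ = const, w is constant, so w(s,τ) = f(s + τ) with f = w(·, 0).
Hence w(s,τ) = 2s + 2τ.
Transform back: u(s,τ) = exp(-2τ)w(s,τ).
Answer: u(s, τ) = 2sexp(-2τ) + 2τexp(-2τ)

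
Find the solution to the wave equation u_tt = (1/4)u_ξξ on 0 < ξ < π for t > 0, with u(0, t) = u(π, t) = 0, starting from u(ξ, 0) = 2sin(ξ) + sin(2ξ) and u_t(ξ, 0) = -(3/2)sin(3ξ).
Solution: Using separation of variables u = X(ξ)T(t):
Eigenfunctions: sin(nξ), n = 1, 2, 3, ...
General solution: u(ξ, t) = Σ [A_n cos(n t/2) + B_n sin(n t/2)] sin(nξ)
From u(ξ,0) = 2sin(ξ) + sin(2ξ): A_1=2, A_2=1. From u_t(ξ,0) = -(3/2)sin(3ξ), using u_t(ξ,0) = Σ ω_n B_n sin(nξ) with ω_n = n/2: B_3 = (-3/2)/(3/2) = -1.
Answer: u(ξ, t) = -sin(3t/2)sin(3ξ) + 2sin(ξ)cos(t/2) + sin(2ξ)cos(t)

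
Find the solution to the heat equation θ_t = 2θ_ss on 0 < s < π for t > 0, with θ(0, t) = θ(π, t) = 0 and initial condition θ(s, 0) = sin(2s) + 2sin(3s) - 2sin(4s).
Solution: Separating variables: θ = Σ c_n exp(-2n²t) sin(ns). From θ(s,0) = sin(2s) + 2sin(3s) - 2sin(4s): c_2=1, c_3=2, c_4=-2.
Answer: θ(s, t) = exp(-8t)sin(2s) + 2exp(-18t)sin(3s) - 2exp(-32t)sin(4s)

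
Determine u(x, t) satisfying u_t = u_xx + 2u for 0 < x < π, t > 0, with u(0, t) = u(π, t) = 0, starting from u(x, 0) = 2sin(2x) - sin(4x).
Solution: Substitute u = exp(2t)w, i.e. w = exp(-2t)u.
By the product rule, u_t = exp(2t)(w_t + 2w), u_xx = exp(2t)w_xx.
Substituting into the PDE and dividing by exp(2t): w_t + 2w = w_xx + 2w.
The lower-order terms cancel, leaving the standard heat equation w_t = w_xx.
Initial data for w: w(x,0) = u(x,0) = 2sin(2x) - sin(4x). The boundary conditions carry over: w(0,t) = w(π,t) = 0.
Solve for w:
  Using separation of variables w = X(x)T(t):
  Eigenfunctions: sin(nx), n = 1, 2, 3, ...
  General solution: w(x, t) = Σ c_n sin(nx) exp(-n² t)
  Matching w(x,0) = 2sin(2x) - sin(4x) term by term: c_2=2, c_4=-1.
Hence w(x,t) = 2exp(-4t)sin(2x) - exp(-16t)sin(4x).
Transform back: u(x,t) = exp(2t)w(x,t).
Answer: u(x, t) = 2exp(-2t)sin(2x) - exp(-14t)sin(4x)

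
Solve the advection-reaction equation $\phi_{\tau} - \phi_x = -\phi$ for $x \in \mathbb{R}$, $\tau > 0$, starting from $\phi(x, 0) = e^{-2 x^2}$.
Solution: Substitute $\phi = e^{-\tau}u$.
Then $\phi_{\tau} = e^{-\tau}(u_{\tau} - u)$, $\phi_x = e^{-\tau}u_x$; substituting and dividing by $e^{-\tau}$, the lower-order terms cancel: $u_{\tau} - u_x = 0$ (standard advection equation).
Data for $u$: $u(x,0) = \phi(x,0) = e^{-2 x^2}$.
By characteristics ($dx/d\tau = -1$), $u(x,\tau) = f(x + \tau)$ with $f = u( \cdot , 0)$.
So $u(x,\tau) = e^{-2 (x + \tau)^2}$, and $\phi(x,\tau) = e^{-\tau}u(x,\tau)$.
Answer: $\phi(x, \tau) = e^{-\tau} e^{-2 (\tau + x)^2}$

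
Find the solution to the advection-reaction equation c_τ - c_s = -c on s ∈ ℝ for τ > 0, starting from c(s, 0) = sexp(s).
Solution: Substitute c = exp(s)u, i.e. u = exp(-s)c.
By the product rule, c_s = exp(s)(u_s + u), c_τ = exp(s)u_τ.
Substituting into the PDE and dividing by exp(s): u_τ - (u_s + u) = -u.
The lower-order terms cancel, leaving the standard advection equation u_τ - u_s = 0.
Initial data for u: u(s,0) = exp(-s)c(s,0) = s.
Solve for u:
  By method of characteristics (waves move left with speed 1):
  Along characteristics s + τ = const, u is constant, so u(s,τ) = f(s + τ) with f = u(·, 0).
Hence u(s,τ) = s + τ.
Transform back: c(s,τ) = exp(s)u(s,τ).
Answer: c(s, τ) = sexp(s) + τexp(s)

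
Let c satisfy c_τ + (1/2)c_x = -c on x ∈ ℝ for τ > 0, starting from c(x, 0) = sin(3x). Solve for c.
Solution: Substitute c = exp(-τ)u.
Then c_τ = exp(-τ)(u_τ - u), c_x = exp(-τ)u_x; substituting and dividing by exp(-τ), the lower-order terms cancel: u_τ + (1/2)u_x = 0 (standard advection equation).
Data for u: u(x,0) = c(x,0) = sin(3x).
By characteristics (dx/dτ = 1/2), u(x,τ) = f(x - (1/2)τ) with f = u(·, 0).
So u(x,τ) = sin(3x - 3τ/2), and c(x,τ) = exp(-τ)u(x,τ).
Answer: c(x, τ) = exp(-τ)sin(3x - 3τ/2)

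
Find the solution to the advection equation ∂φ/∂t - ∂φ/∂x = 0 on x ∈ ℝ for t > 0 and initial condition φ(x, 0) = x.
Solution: By characteristics (dx/dt = -1), φ(x,t) = f(x + t) with f = φ(·, 0).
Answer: φ(x, t) = t + x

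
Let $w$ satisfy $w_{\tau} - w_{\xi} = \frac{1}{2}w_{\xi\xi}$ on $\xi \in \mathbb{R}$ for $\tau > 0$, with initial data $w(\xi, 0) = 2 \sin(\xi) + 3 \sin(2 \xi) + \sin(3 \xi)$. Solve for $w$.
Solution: Change to a moving frame: let $\eta = \xi + \tau$, $\sigma = \tau$ and write $w(\xi,\tau) = u(\eta,\sigma)$.
By the chain rule $w_{\tau} = u_{\sigma} + u_{\eta}$, $w_{\xi} = u_{\eta}$, $w_{\xi\xi} = u_{\eta\eta}$.
Then $w_{\tau} - w_{\xi} = u_{\sigma}$: the advection term cancels and the PDE becomes the heat equation $u_{\sigma} = \frac{1}{2}u_{\eta\eta}$ on $\eta \in \mathbb{R}$.
Initial data: $u(\eta,0) = w(\eta,0) = 2 \sin(\eta) + 3 \sin(2 \eta) + \sin(3 \eta)$.
On $\eta \in \mathbb{R}$ each mode satisfies $(\sin(n\eta))'' = -n^2 \sin(n\eta)$, so $e^{-n^2\sigma/2} \sin(n\eta)$ solves the heat equation; by superposition $u(\eta,\sigma) = \sum c_n e^{-n^2\sigma/2} \sin(n\eta)$.
Reading off the coefficients: $c_1=2, c_2=3, c_3=1$, so $u(\eta,\sigma) = 3 e^{-2 \sigma} \sin(2 \eta) + 2 e^{-\sigma/2} \sin(\eta) + e^{-9 \sigma/2} \sin(3 \eta)$.
Substituting back $\eta = \xi + \tau$, $\sigma = \tau$: $w(\xi,\tau) = u(\xi + \tau, \tau)$.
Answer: $w(\xi, \tau) = 3 e^{-2 \tau} \sin(2 \tau + 2 \xi) + 2 e^{-\tau/2} \sin(\tau + \xi) + e^{-9 \tau/2} \sin(3 \tau + 3 \xi)$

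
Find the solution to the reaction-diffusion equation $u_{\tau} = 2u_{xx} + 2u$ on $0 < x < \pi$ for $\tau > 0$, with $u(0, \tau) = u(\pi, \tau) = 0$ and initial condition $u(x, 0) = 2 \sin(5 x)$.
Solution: Substitute $u = e^{2\tau}w$, i.e. $w = e^{-2\tau}u$.
By the product rule, $u_{\tau} = e^{2\tau}(w_{\tau} + 2w)$, $u_{xx} = e^{2\tau}w_{xx}$.
Substituting into the PDE and dividing by $e^{2\tau}$: $w_{\tau} + 2w = 2w_{xx} + 2w$.
The lower-order terms cancel, leaving the standard heat equation $w_{\tau} = 2w_{xx}$.
Initial data for $w$: $w(x,0) = u(x,0) = 2 \sin(5 x)$. The boundary conditions carry over: $w(0,\tau) = w(\pi,\tau) = 0$.
Solve for $w$:
  Using separation of variables $w = X(x)T(\tau)$:
  Eigenfunctions: $\sin(nx)$, $n = 1, 2, 3, \ldots$
  General solution: $w(x, \tau) = \sum c_n \sin(nx) e^{-2n^2 \tau}$
  Matching $w(x,0) = 2 \sin(5 x)$ term by term: $c_5=2$.
Hence $w(x,\tau) = 2 e^{-50 \tau} \sin(5 x)$.
Transform back: $u(x,\tau) = e^{2\tau}w(x,\tau)$.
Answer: $u(x, \tau) = 2 e^{-48 \tau} \sin(5 x)$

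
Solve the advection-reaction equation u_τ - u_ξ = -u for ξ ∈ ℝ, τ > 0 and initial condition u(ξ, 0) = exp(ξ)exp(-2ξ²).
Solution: Substitute u = exp(ξ)w, i.e. w = exp(-ξ)u.
By the product rule, u_ξ = exp(ξ)(w_ξ + w), u_τ = exp(ξ)w_τ.
Substituting into the PDE and dividing by exp(ξ): w_τ - (w_ξ + w) = -w.
The lower-order terms cancel, leaving the standard advection equation w_τ - w_ξ = 0.
Initial data for w: w(ξ,0) = exp(-ξ)u(ξ,0) = exp(-2ξ²).
Solve for w:
  By method of characteristics (waves move left with speed 1):
  Along characteristics ξ + τ = const, w is constant, so w(ξ,τ) = f(ξ + τ) with f = w(·, 0).
Hence w(ξ,τ) = exp(-2(ξ + τ)²).
Transform back: u(ξ,τ) = exp(ξ)w(ξ,τ).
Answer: u(ξ, τ) = exp(ξ)exp(-2(ξ + τ)²)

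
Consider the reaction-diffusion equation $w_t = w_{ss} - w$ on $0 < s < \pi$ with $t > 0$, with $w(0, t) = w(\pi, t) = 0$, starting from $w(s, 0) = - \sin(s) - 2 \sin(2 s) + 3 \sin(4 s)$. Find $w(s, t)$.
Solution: Substitute $w = e^{-t}u$, i.e. $u = e^{t}w$.
By the product rule, $w_t = e^{-t}(u_t - u)$, $w_{ss} = e^{-t}u_{ss}$.
Substituting into the PDE and dividing by $e^{-t}$: $u_t - u = u_{ss} - u$.
The lower-order terms cancel, leaving the standard heat equation $u_t = u_{ss}$.
Initial data for $u$: $u(s,0) = w(s,0) = - \sin(s) - 2 \sin(2 s) + 3 \sin(4 s)$. The boundary conditions carry over: $u(0,t) = u(\pi,t) = 0$.
Solve for $u$:
  Using separation of variables $u = X(s)T(t)$:
  Eigenfunctions: $\sin(ns)$, $n = 1, 2, 3, \ldots$
  General solution: $u(s, t) = \sum c_n \sin(ns) e^{-n^2 t}$
  Matching $u(s,0) = - \sin(s) - 2 \sin(2 s) + 3 \sin(4 s)$ term by term: $c_1=-1, c_2=-2, c_4=3$.
Hence $u(s,t) = - e^{-t} \sin(s) - 2 e^{-4 t} \sin(2 s) + 3 e^{-16 t} \sin(4 s)$.
Transform back: $w(s,t) = e^{-t}u(s,t)$.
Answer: $w(s, t) = - e^{-2 t} \sin(s) - 2 e^{-5 t} \sin(2 s) + 3 e^{-17 t} \sin(4 s)$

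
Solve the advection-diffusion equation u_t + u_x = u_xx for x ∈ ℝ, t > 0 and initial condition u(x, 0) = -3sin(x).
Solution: Moving frame: η = x - t, σ = t, u = w(η,σ), so u_t = w_σ - w_η and u_xx = w_ηη.
Hence u_t + u_x = w_σ and the PDE becomes the heat equation w_σ = w_ηη on η ∈ ℝ.
Initial data: w(η,0) = u(η,0) = -3sin(η). Each mode sin(nη) decays as exp(-n²σ) on ℝ, so w(η,σ) = Σ c_n exp(-n²σ) sin(nη) with c_1=-3: w(η,σ) = -3exp(-σ)sin(η).
Substituting back: u(x,t) = w(x - t, t).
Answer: u(x, t) = 3exp(-t)sin(t - x)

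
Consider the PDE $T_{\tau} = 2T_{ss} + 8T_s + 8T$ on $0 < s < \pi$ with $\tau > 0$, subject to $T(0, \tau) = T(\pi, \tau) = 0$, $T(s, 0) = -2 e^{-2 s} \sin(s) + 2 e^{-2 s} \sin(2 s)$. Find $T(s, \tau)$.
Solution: Substitute $T = e^{-2s}u$, i.e. $u = e^{2s}T$.
By the product rule, $T_s = e^{-2s}(u_s - 2u)$, $T_{ss} = e^{-2s}(u_{ss} - 4u_s + 4u)$, $T_{\tau} = e^{-2s}u_{\tau}$.
Substituting into the PDE and dividing by $e^{-2s}$: $u_{\tau} = 2(u_{ss} - 4u_s + 4u) + 8(u_s - 2u) + 8u$.
The lower-order terms cancel, leaving the standard heat equation $u_{\tau} = 2u_{ss}$.
Initial data for $u$: $u(s,0) = e^{2s}T(s,0) = -2 \sin(s) + 2 \sin(2 s)$. The boundary conditions carry over: $u(0,\tau) = u(\pi,\tau) = 0$.
Solve for $u$:
  Using separation of variables $u = X(s)G(\tau)$:
  Eigenfunctions: $\sin(ns)$, $n = 1, 2, 3, \ldots$
  General solution: $u(s, \tau) = \sum c_n \sin(ns) e^{-2n^2 \tau}$
  Matching $u(s,0) = -2 \sin(s) + 2 \sin(2 s)$ term by term: $c_1=-2, c_2=2$.
Hence $u(s,\tau) = -2 e^{-2 \tau} \sin(s) + 2 e^{-8 \tau} \sin(2 s)$.
Transform back: $T(s,\tau) = e^{-2s}u(s,\tau)$.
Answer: $T(s, \tau) = -2 e^{-2 \tau} e^{-2 s} \sin(s) + 2 e^{-8 \tau} e^{-2 s} \sin(2 s)$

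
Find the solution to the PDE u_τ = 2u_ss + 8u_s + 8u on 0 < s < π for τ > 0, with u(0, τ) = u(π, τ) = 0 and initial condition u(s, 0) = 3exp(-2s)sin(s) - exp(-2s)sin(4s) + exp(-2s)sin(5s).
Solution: Substitute u = exp(-2s)w, i.e. w = exp(2s)u.
By the product rule, u_s = exp(-2s)(w_s - 2w), u_ss = exp(-2s)(w_ss - 4w_s + 4w), u_τ = exp(-2s)w_τ.
Substituting into the PDE and dividing by exp(-2s): w_τ = 2(w_ss - 4w_s + 4w) + 8(w_s - 2w) + 8w.
The lower-order terms cancel, leaving the standard heat equation w_τ = 2w_ss.
Initial data for w: w(s,0) = exp(2s)u(s,0) = 3sin(s) - sin(4s) + sin(5s). The boundary conditions carry over: w(0,τ) = w(π,τ) = 0.
Solve for w:
  Using separation of variables w = X(s)T(τ):
  Eigenfunctions: sin(ns), n = 1, 2, 3, ...
  General solution: w(s, τ) = Σ c_n sin(ns) exp(-2n² τ)
  Matching w(s,0) = 3sin(s) - sin(4s) + sin(5s) term by term: c_1=3, c_4=-1, c_5=1.
Hence w(s,τ) = 3exp(-2τ)sin(s) - exp(-32τ)sin(4s) + exp(-50τ)sin(5s).
Transform back: u(s,τ) = exp(-2s)w(s,τ).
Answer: u(s, τ) = 3exp(-2s)exp(-2τ)sin(s) - exp(-2s)exp(-32τ)sin(4s) + exp(-2s)exp(-50τ)sin(5s)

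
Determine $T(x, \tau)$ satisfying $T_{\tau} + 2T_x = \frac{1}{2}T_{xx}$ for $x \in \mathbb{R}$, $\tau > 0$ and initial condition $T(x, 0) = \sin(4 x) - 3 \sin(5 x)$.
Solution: Change to a moving frame: let $\eta = x - 2\tau$, $\sigma = \tau$ and write $T(x,\tau) = u(\eta,\sigma)$.
By the chain rule $T_{\tau} = u_{\sigma} - 2u_{\eta}$, $T_x = u_{\eta}$, $T_{xx} = u_{\eta\eta}$.
Then $T_{\tau} + 2T_x = u_{\sigma}$: the advection term cancels and the PDE becomes the heat equation $u_{\sigma} = \frac{1}{2}u_{\eta\eta}$ on $\eta \in \mathbb{R}$.
Initial data: $u(\eta,0) = T(\eta,0) = \sin(4 \eta) - 3 \sin(5 \eta)$.
On $\eta \in \mathbb{R}$ each mode satisfies $(\sin(n\eta))'' = -n^2 \sin(n\eta)$, so $e^{-n^2\sigma/2} \sin(n\eta)$ solves the heat equation; by superposition $u(\eta,\sigma) = \sum c_n e^{-n^2\sigma/2} \sin(n\eta)$.
Reading off the coefficients: $c_4=1, c_5=-3$, so $u(\eta,\sigma) = e^{-8 \sigma} \sin(4 \eta) - 3 e^{-25 \sigma/2} \sin(5 \eta)$.
Substituting back $\eta = x - 2\tau$, $\sigma = \tau$: $T(x,\tau) = u(x - 2\tau, \tau)$.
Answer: $T(x, \tau) = - e^{-8 \tau} \sin(8 \tau - 4 x) + 3 e^{-25 \tau/2} \sin(10 \tau - 5 x)$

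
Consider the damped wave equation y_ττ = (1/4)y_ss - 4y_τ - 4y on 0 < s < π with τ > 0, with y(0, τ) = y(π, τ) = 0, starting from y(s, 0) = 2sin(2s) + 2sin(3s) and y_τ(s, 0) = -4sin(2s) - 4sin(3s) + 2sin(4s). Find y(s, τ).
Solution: Substitute y = exp(-2τ)u, i.e. u = exp(2τ)y.
By the product rule, y_τ = exp(-2τ)(u_τ - 2u), y_ττ = exp(-2τ)(u_ττ - 4u_τ + 4u), y_ss = exp(-2τ)u_ss.
Substituting into the PDE and dividing by exp(-2τ): u_ττ - 4u_τ + 4u = (1/4)u_ss - 4(u_τ - 2u) - 4u.
The lower-order terms cancel, leaving the standard wave equation u_ττ = (1/4)u_ss.
Initial data for u: u(s,0) = y(s,0) = 2sin(2s) + 2sin(3s); u_τ(s,0) = y_τ(s,0) + 2y(s,0) = 2sin(4s). The boundary conditions carry over: u(0,τ) = u(π,τ) = 0.
Solve for u:
  Using separation of variables u = X(s)T(τ):
  Eigenfunctions: sin(ns), n = 1, 2, 3, ...
  General solution: u(s, τ) = Σ [A_n cos(n τ/2) + B_n sin(n τ/2)] sin(ns)
  From u(s,0) = 2sin(2s) + 2sin(3s): A_2=2, A_3=2. From u_τ(s,0) = 2sin(4s), using u_τ(s,0) = Σ ω_n B_n sin(ns) with ω_n = n/2: B_4 = 2/2 = 1.
Hence u(s,τ) = 2sin(2s)cos(τ) + 2sin(3s)cos(3τ/2) + sin(4s)sin(2τ).
Transform back: y(s,τ) = exp(-2τ)u(s,τ).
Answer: y(s, τ) = 2exp(-2τ)sin(2s)cos(τ) + 2exp(-2τ)sin(3s)cos(3τ/2) + exp(-2τ)sin(4s)sin(2τ)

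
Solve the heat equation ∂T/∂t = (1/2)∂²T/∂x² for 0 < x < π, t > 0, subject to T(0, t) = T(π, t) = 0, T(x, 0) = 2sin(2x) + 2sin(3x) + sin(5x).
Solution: Using separation of variables T = X(x)G(t):
Eigenfunctions: sin(nx), n = 1, 2, 3, ...
General solution: T(x, t) = Σ c_n sin(nx) exp(-n² t/2)
Matching T(x,0) = 2sin(2x) + 2sin(3x) + sin(5x) term by term: c_2=2, c_3=2, c_5=1.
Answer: T(x, t) = 2exp(-2t)sin(2x) + 2exp(-9t/2)sin(3x) + exp(-25t/2)sin(5x)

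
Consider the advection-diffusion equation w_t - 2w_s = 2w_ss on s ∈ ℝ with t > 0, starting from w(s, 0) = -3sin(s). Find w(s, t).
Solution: Moving frame: η = s + 2t, σ = t, w = u(η,σ), so w_t = u_σ + 2u_η and w_ss = u_ηη.
Hence w_t - 2w_s = u_σ and the PDE becomes the heat equation u_σ = 2u_ηη on η ∈ ℝ.
Initial data: u(η,0) = w(η,0) = -3sin(η). Each mode sin(nη) decays as exp(-2n²σ) on ℝ, so u(η,σ) = Σ c_n exp(-2n²σ) sin(nη) with c_1=-3: u(η,σ) = -3exp(-2σ)sin(η).
Substituting back: w(s,t) = u(s + 2t, t).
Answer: w(s, t) = -3exp(-2t)sin(s + 2t)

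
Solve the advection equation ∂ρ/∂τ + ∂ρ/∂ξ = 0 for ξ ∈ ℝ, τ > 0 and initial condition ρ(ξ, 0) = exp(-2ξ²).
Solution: By method of characteristics (waves move right with speed 1):
Along characteristics ξ - τ = const, ρ is constant, so ρ(ξ,τ) = f(ξ - τ) with f = ρ(·, 0).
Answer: ρ(ξ, τ) = exp(-2(ξ - τ)²)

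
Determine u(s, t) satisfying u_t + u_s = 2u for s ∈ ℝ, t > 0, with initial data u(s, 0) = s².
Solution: Substitute u = exp(2t)w.
Then u_t = exp(2t)(w_t + 2w), u_s = exp(2t)w_s; substituting and dividing by exp(2t), the lower-order terms cancel: w_t + w_s = 0 (standard advection equation).
Data for w: w(s,0) = u(s,0) = s².
By characteristics (ds/dt = 1), w(s,t) = f(s - t) with f = w(·, 0).
So w(s,t) = s² - 2st + t², and u(s,t) = exp(2t)w(s,t).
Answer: u(s, t) = s²exp(2t) - 2stexp(2t) + t²exp(2t)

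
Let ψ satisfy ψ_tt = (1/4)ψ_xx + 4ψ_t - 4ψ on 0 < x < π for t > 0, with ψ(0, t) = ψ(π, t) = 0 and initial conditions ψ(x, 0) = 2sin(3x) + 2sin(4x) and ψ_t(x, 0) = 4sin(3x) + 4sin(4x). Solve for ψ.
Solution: Substitute ψ = exp(2t)u, i.e. u = exp(-2t)ψ.
By the product rule, ψ_t = exp(2t)(u_t + 2u), ψ_tt = exp(2t)(u_tt + 4u_t + 4u), ψ_xx = exp(2t)u_xx.
Substituting into the PDE and dividing by exp(2t): u_tt + 4u_t + 4u = (1/4)u_xx + 4(u_t + 2u) - 4u.
The lower-order terms cancel, leaving the standard wave equation u_tt = (1/4)u_xx.
Initial data for u: u(x,0) = ψ(x,0) = 2sin(3x) + 2sin(4x); u_t(x,0) = ψ_t(x,0) - 2ψ(x,0) = 0. The boundary conditions carry over: u(0,t) = u(π,t) = 0.
Solve for u:
  Using separation of variables u = X(x)T(t):
  Eigenfunctions: sin(nx), n = 1, 2, 3, ...
  General solution: u(x, t) = Σ [A_n cos(n t/2) + B_n sin(n t/2)] sin(nx)
  From u(x,0) = 2sin(3x) + 2sin(4x): A_3=2, A_4=2. From u_t(x,0) = 0: all B_n = 0.
Hence u(x,t) = 2sin(3x)cos(3t/2) + 2sin(4x)cos(2t).
Transform back: ψ(x,t) = exp(2t)u(x,t).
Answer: ψ(x, t) = 2exp(2t)sin(3x)cos(3t/2) + 2exp(2t)sin(4x)cos(2t)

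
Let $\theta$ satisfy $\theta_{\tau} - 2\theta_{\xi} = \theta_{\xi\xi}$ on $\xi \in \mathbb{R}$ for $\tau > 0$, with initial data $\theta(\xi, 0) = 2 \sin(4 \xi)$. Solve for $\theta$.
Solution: Moving frame: $\eta = \xi + 2\tau$, $\sigma = \tau$, $\theta = u(\eta,\sigma)$, so $\theta_{\tau} = u_{\sigma} + 2u_{\eta}$ and $\theta_{\xi\xi} = u_{\eta\eta}$.
Hence $\theta_{\tau} - 2\theta_{\xi} = u_{\sigma}$ and the PDE becomes the heat equation $u_{\sigma} = u_{\eta\eta}$ on $\eta \in \mathbb{R}$.
Initial data: $u(\eta,0) = \theta(\eta,0) = 2 \sin(4 \eta)$. Each mode $\sin(n\eta)$ decays as $e^{-n^2\sigma}$ on $\mathbb{R}$, so $u(\eta,\sigma) = \sum c_n e^{-n^2\sigma} \sin(n\eta)$ with $c_4=2$: $u(\eta,\sigma) = 2 e^{-16 \sigma} \sin(4 \eta)$.
Substituting back: $\theta(\xi,\tau) = u(\xi + 2\tau, \tau)$.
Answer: $\theta(\xi, \tau) = 2 e^{-16 \tau} \sin(8 \tau + 4 \xi)$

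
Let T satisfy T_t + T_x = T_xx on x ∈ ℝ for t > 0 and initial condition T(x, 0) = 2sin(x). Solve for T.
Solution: Moving frame: η = x - t, σ = t, T = u(η,σ), so T_t = u_σ - u_η and T_xx = u_ηη.
Hence T_t + T_x = u_σ and the PDE becomes the heat equation u_σ = u_ηη on η ∈ ℝ.
Initial data: u(η,0) = T(η,0) = 2sin(η). Each mode sin(nη) decays as exp(-n²σ) on ℝ, so u(η,σ) = Σ c_n exp(-n²σ) sin(nη) with c_1=2: u(η,σ) = 2exp(-σ)sin(η).
Substituting back: T(x,t) = u(x - t, t).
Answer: T(x, t) = -2exp(-t)sin(t - x)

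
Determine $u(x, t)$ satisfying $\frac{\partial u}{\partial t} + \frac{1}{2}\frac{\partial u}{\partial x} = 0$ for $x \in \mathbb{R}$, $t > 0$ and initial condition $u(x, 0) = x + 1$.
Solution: By characteristics ($dx/dt = 1/2$), $u(x,t) = f(x - \frac{1}{2}t)$ with $f = u( \cdot , 0)$.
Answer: $u(x, t) = -\frac{1}{2} t + x + 1$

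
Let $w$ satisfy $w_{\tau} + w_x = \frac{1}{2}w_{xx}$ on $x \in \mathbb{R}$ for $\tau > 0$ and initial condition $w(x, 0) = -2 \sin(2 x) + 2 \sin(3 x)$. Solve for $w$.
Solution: Moving frame: $\eta = x - \tau$, $\sigma = \tau$, $w = u(\eta,\sigma)$, so $w_{\tau} = u_{\sigma} - u_{\eta}$ and $w_{xx} = u_{\eta\eta}$.
Hence $w_{\tau} + w_x = u_{\sigma}$ and the PDE becomes the heat equation $u_{\sigma} = \frac{1}{2}u_{\eta\eta}$ on $\eta \in \mathbb{R}$.
Initial data: $u(\eta,0) = w(\eta,0) = -2 \sin(2 \eta) + 2 \sin(3 \eta)$. Each mode $\sin(n\eta)$ decays as $e^{-n^2\sigma/2}$ on $\mathbb{R}$, so $u(\eta,\sigma) = \sum c_n e^{-n^2\sigma/2} \sin(n\eta)$ with $c_2=-2, c_3=2$: $u(\eta,\sigma) = -2 e^{-2 \sigma} \sin(2 \eta) + 2 e^{-9 \sigma/2} \sin(3 \eta)$.
Substituting back: $w(x,\tau) = u(x - \tau, \tau)$.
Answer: $w(x, \tau) = 2 e^{-2 \tau} \sin(2 \tau - 2 x) - 2 e^{-9 \tau/2} \sin(3 \tau - 3 x)$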